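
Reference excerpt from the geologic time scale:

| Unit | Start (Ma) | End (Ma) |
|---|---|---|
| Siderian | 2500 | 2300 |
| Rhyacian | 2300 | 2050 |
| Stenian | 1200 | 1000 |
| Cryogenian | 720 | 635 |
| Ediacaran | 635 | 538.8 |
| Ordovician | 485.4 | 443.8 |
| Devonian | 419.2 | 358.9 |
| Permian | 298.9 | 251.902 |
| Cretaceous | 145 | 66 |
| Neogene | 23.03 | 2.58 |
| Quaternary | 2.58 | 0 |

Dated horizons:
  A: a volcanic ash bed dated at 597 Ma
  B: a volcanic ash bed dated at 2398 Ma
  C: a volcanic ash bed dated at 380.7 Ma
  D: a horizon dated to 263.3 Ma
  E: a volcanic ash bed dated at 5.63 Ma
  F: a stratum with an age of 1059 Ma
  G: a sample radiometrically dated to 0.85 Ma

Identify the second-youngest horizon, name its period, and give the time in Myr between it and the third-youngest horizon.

E, in the Neogene; 257.67 million years to D

Sorted youngest-first by Ma: G (0.85), E (5.63), D (263.3), C (380.7), A (597), F (1059), B (2398).
The second youngest is E at 5.63 Ma, which lies in 23.03–2.58 Ma: the Neogene.
The third youngest is D at 263.3 Ma; separation = |5.63 − 263.3| = 257.67 Myr.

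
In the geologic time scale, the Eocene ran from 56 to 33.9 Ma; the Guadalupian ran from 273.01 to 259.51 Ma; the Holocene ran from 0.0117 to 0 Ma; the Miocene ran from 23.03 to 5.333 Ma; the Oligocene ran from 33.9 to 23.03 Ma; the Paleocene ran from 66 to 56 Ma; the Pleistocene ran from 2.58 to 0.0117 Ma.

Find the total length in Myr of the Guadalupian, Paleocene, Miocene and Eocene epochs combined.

Duration is start − end for each: (273.01 − 259.51) + (66 − 56) + (23.03 − 5.333) + (56 − 33.9).
That is 13.5 + 10 + 17.697 + 22.1, which totals 63.297 million years.

63.297 million years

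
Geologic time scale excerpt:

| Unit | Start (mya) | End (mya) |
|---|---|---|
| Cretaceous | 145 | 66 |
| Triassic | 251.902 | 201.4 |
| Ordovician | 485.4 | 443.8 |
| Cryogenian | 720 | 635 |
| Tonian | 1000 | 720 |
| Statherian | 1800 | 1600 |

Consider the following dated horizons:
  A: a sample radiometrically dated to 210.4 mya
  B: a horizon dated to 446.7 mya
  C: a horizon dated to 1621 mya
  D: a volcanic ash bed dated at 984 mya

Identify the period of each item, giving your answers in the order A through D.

A — Triassic; B — Ordovician; C — Statherian; D — Tonian

A: 210.4 Ma lies in 251.902–201.4 Ma, so Triassic.
B: 446.7 Ma lies in 485.4–443.8 Ma, so Ordovician.
C: 1621 Ma lies in 1800–1600 Ma, so Statherian.
D: 984 Ma lies in 1000–720 Ma, so Tonian.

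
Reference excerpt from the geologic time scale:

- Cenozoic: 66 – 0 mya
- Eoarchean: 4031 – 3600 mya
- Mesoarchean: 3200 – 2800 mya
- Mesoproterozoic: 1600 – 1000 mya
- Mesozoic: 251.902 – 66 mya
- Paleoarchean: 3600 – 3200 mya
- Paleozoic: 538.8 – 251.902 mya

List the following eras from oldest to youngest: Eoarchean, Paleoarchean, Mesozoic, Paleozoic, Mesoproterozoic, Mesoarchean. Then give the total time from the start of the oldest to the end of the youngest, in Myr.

Start ages (Ma): Eoarchean 4031, Paleoarchean 3600, Mesoarchean 3200, Mesoproterozoic 1600, Paleozoic 538.8, Mesozoic 251.902.
Ordered oldest to youngest: Eoarchean, Paleoarchean, Mesoarchean, Mesoproterozoic, Paleozoic, Mesozoic.
Span = 4031 − 66 = 3965 Myr.

Eoarchean, Paleoarchean, Mesoarchean, Mesoproterozoic, Paleozoic, Mesozoic; total span 3965 Myr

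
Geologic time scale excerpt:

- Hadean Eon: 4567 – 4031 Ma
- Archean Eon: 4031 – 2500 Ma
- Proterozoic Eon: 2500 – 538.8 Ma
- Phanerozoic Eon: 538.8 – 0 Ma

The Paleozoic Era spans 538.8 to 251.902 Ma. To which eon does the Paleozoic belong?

The Paleozoic (538.8–251.902 Ma) lies entirely within 538.8–0 Ma, the Phanerozoic Eon.

Phanerozoic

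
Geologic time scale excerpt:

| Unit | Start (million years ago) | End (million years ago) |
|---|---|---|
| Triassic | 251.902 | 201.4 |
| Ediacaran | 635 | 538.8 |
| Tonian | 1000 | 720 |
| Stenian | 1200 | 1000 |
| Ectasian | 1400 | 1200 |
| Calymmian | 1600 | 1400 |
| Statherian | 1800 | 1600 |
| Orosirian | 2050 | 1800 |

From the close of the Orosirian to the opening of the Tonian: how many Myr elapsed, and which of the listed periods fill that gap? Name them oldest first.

800 million years; Statherian, Calymmian, Ectasian, Stenian

End of Orosirian = 1800 Ma; start of Tonian = 1000 Ma.
Gap = 1800 − 1000 = 800 Myr.
Periods wholly inside 1800–1000 Ma: Statherian (1800–1600), Calymmian (1600–1400), Ectasian (1400–1200), Stenian (1200–1000).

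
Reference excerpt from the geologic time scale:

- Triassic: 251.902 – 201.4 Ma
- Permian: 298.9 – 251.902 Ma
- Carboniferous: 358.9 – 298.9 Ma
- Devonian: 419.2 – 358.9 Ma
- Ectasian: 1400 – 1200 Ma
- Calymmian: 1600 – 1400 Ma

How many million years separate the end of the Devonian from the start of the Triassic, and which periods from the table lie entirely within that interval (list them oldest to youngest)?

The Devonian closes at 358.9 Ma and the Triassic opens at 251.902 Ma, so the interval is 358.9 − 251.902 = 106.998 Myr.
A period fits inside if it starts at or after 358.9 Ma and ends at or before 251.902 Ma; oldest first that gives Carboniferous, Permian.

106.998 million years; Carboniferous, Permian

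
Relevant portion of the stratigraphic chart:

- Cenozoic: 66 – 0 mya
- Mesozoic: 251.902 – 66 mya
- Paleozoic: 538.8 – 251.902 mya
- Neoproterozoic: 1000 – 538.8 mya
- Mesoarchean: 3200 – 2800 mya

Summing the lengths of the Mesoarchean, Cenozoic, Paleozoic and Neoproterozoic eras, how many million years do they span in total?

Duration is start − end for each: (3200 − 2800) + (66 − 0) + (538.8 − 251.902) + (1000 − 538.8).
That is 400 + 66 + 286.898 + 461.2, which totals 1214.098 million years.

1214.098 million years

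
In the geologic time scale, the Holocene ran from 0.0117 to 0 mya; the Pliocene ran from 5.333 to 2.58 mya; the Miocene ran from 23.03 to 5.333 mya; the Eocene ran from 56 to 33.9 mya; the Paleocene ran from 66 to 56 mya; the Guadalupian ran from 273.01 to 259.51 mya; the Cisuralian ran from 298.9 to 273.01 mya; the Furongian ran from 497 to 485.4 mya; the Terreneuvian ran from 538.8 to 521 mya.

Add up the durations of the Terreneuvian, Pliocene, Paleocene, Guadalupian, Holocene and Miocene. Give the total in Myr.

Duration is start − end for each: (538.8 − 521) + (5.333 − 2.58) + (66 − 56) + (273.01 − 259.51) + (0.0117 − 0) + (23.03 − 5.333).
That is 17.8 + 2.753 + 10 + 13.5 + 0.0117 + 17.697, which totals 61.7617 million years.

61.7617 million years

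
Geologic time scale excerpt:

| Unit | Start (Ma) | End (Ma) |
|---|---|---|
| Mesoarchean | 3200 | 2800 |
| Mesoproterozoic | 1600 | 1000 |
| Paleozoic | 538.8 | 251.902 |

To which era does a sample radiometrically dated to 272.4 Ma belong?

Paleozoic

272.4 Ma lies between 538.8 and 251.902 Ma, so it falls in the Paleozoic.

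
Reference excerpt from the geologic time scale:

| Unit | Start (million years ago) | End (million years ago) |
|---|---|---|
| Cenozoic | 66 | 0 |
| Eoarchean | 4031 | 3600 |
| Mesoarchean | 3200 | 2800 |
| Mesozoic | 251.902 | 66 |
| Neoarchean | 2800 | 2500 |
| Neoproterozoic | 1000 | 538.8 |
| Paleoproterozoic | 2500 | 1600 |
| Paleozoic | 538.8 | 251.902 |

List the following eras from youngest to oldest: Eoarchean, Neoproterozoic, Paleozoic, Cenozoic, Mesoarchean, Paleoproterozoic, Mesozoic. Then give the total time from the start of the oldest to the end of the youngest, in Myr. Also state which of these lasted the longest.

From the excerpt: Eoarchean 4031–3600; Neoproterozoic 1000–538.8; Paleozoic 538.8–251.902; Cenozoic 66–0; Mesoarchean 3200–2800; Paleoproterozoic 2500–1600; Mesozoic 251.902–66 (Ma).
Larger Ma is earlier, so the oldest is Eoarchean and the youngest is Cenozoic; youngest to oldest: Cenozoic, Mesozoic, Paleozoic, Neoproterozoic, Paleoproterozoic, Mesoarchean, Eoarchean.
Oldest start 4031 minus youngest end 0 gives 4031 Myr overall.
Individual lengths (start − end): Cenozoic 66; Eoarchean 431; Mesozoic 185.902; Mesoarchean 400; Paleoproterozoic 900; Paleozoic 286.898; Neoproterozoic 461.2. The largest is Paleoproterozoic at 900 Myr.

Cenozoic → Mesozoic → Paleozoic → Neoproterozoic → Paleoproterozoic → Mesoarchean → Eoarchean; total span 4031 Myr; longest is Paleoproterozoic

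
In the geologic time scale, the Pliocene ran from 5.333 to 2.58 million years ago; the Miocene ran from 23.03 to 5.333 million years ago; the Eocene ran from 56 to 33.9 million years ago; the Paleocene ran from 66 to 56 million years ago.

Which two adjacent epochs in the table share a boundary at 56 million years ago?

The Paleocene ends at 56 million years ago and the Eocene begins at 56 million years ago, so they share that boundary.

Paleocene and Eocene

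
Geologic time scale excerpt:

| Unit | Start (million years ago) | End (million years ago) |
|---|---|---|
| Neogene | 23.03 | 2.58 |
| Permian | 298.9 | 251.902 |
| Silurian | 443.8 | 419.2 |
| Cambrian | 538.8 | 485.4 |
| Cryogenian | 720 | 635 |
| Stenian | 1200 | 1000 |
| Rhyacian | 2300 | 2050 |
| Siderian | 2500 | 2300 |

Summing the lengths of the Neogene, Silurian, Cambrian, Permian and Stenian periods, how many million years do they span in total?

345.448 million years

Each duration: Neogene = 20.45; Silurian = 24.6; Cambrian = 53.4; Permian = 46.998; Stenian = 200.
Sum: 20.45 + 24.6 + 53.4 + 46.998 + 200 = 345.448 Myr.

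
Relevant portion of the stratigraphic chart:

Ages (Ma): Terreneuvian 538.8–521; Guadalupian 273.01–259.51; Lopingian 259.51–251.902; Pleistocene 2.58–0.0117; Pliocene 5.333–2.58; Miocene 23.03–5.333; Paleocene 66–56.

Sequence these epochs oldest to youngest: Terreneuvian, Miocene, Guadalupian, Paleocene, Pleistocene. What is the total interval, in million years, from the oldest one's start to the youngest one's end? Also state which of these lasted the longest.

Terreneuvian, Guadalupian, Paleocene, Miocene, Pleistocene; total span 538.7883 Myr; longest is Terreneuvian

Start ages (Ma): Terreneuvian 538.8, Guadalupian 273.01, Paleocene 66, Miocene 23.03, Pleistocene 2.58.
Ordered oldest to youngest: Terreneuvian, Guadalupian, Paleocene, Miocene, Pleistocene.
Span = 538.8 − 0.0117 = 538.7883 Myr.
Durations: Paleocene 10, Terreneuvian 17.8, Miocene 17.697, Guadalupian 13.5, Pleistocene 2.5683 → longest is Terreneuvian (17.8 Myr).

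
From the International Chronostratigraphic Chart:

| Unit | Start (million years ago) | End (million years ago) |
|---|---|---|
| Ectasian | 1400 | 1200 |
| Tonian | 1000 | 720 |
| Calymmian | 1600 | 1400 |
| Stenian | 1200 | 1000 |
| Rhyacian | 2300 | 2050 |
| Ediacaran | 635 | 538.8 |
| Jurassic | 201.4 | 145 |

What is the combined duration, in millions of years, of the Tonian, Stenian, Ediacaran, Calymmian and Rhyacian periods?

Duration is start − end for each: (1000 − 720) + (1200 − 1000) + (635 − 538.8) + (1600 − 1400) + (2300 − 2050).
That is 280 + 200 + 96.2 + 200 + 250, which totals 1026.2 million years.

1026.2 million years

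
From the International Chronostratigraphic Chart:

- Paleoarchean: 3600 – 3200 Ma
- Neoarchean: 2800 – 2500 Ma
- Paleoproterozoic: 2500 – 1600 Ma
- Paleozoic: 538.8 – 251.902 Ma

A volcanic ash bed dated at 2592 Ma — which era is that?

Neoarchean

2592 Ma lies between 2800 and 2500 Ma, so it falls in the Neoarchean.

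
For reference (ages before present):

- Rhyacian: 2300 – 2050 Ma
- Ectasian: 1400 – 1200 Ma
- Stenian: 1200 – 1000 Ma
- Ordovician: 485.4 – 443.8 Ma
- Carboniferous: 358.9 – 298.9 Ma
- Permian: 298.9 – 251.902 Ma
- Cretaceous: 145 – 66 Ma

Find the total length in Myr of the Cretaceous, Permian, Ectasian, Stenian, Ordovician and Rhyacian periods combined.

817.598 million years

Each duration: Cretaceous = 79; Permian = 46.998; Ectasian = 200; Stenian = 200; Ordovician = 41.6; Rhyacian = 250.
Sum: 79 + 46.998 + 200 + 200 + 41.6 + 250 = 817.598 Myr.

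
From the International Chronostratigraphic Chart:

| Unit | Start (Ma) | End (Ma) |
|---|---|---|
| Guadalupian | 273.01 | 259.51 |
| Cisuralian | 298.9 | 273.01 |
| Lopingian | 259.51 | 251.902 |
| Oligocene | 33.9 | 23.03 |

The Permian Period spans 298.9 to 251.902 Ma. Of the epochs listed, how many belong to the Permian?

Epochs inside 298.9–251.902 Ma: Cisuralian, Guadalupian, Lopingian — 3 in total.

3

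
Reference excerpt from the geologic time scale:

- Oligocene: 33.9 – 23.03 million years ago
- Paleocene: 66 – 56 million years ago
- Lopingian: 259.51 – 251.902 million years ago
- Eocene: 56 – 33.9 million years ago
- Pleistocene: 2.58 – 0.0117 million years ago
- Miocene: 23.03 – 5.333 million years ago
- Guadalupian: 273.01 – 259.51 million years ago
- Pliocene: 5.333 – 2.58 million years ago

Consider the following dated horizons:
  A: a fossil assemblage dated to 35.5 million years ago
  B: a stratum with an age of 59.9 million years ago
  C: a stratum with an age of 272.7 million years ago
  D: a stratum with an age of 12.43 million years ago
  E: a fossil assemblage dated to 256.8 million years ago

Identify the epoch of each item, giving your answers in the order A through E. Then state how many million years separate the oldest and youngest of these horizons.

A — Eocene; B — Paleocene; C — Guadalupian; D — Miocene; E — Lopingian; span 260.27 million years

Match each age against the start–end ranges in the excerpt: A = 35.5 Ma → Eocene (56–33.9); B = 59.9 Ma → Paleocene (66–56); C = 272.7 Ma → Guadalupian (273.01–259.51); D = 12.43 Ma → Miocene (23.03–5.333); E = 256.8 Ma → Lopingian (259.51–251.902).
The largest age is 272.7 Ma and the smallest is 12.43 Ma; their difference is 260.27 Myr.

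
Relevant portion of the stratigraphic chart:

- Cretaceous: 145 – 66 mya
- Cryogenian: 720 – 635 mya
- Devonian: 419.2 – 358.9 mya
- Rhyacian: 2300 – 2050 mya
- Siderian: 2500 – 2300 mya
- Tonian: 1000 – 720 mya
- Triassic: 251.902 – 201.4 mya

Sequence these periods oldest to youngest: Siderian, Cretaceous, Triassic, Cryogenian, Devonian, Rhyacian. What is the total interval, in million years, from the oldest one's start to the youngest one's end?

Start ages (Ma): Siderian 2500, Rhyacian 2300, Cryogenian 720, Devonian 419.2, Triassic 251.902, Cretaceous 145.
Ordered oldest to youngest: Siderian, Rhyacian, Cryogenian, Devonian, Triassic, Cretaceous.
Span = 2500 − 66 = 2434 Myr.

Siderian → Rhyacian → Cryogenian → Devonian → Triassic → Cretaceous; total span 2434 Myr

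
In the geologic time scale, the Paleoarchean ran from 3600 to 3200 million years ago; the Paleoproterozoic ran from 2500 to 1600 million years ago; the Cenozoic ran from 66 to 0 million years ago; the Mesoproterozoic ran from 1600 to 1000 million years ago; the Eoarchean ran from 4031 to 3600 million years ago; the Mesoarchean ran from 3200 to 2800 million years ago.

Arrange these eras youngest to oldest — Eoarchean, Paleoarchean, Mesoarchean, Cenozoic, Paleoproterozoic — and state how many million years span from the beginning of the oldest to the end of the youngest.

Cenozoic → Paleoproterozoic → Mesoarchean → Paleoarchean → Eoarchean; total span 4031 Myr

From the excerpt: Eoarchean 4031–3600; Paleoarchean 3600–3200; Mesoarchean 3200–2800; Cenozoic 66–0; Paleoproterozoic 2500–1600 (Ma).
Larger Ma is earlier, so the oldest is Eoarchean and the youngest is Cenozoic; youngest to oldest: Cenozoic, Paleoproterozoic, Mesoarchean, Paleoarchean, Eoarchean.
Oldest start 4031 minus youngest end 0 gives 4031 Myr overall.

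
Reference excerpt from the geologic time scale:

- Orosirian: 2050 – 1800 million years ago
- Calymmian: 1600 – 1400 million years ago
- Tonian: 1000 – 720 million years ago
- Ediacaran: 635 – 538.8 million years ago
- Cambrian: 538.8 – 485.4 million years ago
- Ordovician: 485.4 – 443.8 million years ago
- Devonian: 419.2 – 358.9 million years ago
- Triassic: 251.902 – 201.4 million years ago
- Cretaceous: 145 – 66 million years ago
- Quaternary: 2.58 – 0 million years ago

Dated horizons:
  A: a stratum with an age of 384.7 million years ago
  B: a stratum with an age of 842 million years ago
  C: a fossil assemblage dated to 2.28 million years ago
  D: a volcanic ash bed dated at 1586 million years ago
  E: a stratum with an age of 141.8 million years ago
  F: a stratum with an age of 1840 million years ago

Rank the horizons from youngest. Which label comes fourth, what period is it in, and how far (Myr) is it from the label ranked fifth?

B, in the Tonian; 744 million years to D

Smaller Ma means younger, so youngest first: C 2.28 < E 141.8 < A 384.7 < B 842 < D 1586 < F 1840.
Counting 4 along gives B (842 Ma); the excerpt puts that inside the Tonian, 1000–720 Ma.
Next in line is D (1586 Ma), and 1586 − 842 = 744 Myr.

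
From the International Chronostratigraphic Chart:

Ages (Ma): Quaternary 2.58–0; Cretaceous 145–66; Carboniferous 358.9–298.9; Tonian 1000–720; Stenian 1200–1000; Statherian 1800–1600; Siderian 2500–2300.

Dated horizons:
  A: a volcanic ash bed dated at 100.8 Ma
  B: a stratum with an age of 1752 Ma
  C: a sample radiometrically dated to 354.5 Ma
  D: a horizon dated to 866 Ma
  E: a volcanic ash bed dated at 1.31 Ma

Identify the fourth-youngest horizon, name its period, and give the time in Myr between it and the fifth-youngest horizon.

D, in the Tonian; 886 million years to B

Sorted youngest-first by Ma: E (1.31), A (100.8), C (354.5), D (866), B (1752).
The fourth youngest is D at 866 Ma, which lies in 1000–720 Ma: the Tonian.
The fifth youngest is B at 1752 Ma; separation = |866 − 1752| = 886 Myr.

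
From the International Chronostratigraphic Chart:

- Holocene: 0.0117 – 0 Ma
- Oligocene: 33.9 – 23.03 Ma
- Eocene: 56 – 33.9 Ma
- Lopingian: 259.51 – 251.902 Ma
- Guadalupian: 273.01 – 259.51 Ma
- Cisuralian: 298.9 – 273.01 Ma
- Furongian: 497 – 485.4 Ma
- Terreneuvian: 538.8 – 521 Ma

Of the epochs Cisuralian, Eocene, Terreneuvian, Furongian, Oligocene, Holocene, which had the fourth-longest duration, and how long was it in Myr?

Start − end for each: Cisuralian 298.9 − 273.01 = 25.89; Eocene 56 − 33.9 = 22.1; Terreneuvian 538.8 − 521 = 17.8; Furongian 497 − 485.4 = 11.6; Oligocene 33.9 − 23.03 = 10.87; Holocene 0.0117 − 0 = 0.0117.
Ranking these from longest: Cisuralian > Eocene > Terreneuvian > Furongian > Oligocene > Holocene.
Position 4 in that ranking is Furongian, which lasted 11.6 Myr.

Furongian, 11.6 million years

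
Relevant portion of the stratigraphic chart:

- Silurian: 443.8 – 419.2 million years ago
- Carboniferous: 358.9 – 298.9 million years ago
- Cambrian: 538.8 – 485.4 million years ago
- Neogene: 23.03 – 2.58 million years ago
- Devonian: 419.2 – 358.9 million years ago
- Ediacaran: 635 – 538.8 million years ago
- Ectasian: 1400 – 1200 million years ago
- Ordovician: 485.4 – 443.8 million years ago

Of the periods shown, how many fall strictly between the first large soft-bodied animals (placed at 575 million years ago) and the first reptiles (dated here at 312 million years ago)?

4

The older date is 575 Ma and the younger is 312 Ma.
Periods with start < 575 and end > 312 Ma: Cambrian (538.8–485.4), Ordovician (485.4–443.8), Silurian (443.8–419.2), Devonian (419.2–358.9).
That is 4 complete periods.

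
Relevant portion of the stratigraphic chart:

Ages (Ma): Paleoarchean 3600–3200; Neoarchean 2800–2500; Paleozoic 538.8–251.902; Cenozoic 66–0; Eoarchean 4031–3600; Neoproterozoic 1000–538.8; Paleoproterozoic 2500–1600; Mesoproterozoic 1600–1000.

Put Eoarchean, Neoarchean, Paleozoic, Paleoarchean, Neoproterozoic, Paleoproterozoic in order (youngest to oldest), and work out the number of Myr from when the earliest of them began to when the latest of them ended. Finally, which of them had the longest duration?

Paleozoic → Neoproterozoic → Paleoproterozoic → Neoarchean → Paleoarchean → Eoarchean; total span 3779.098 Myr; longest is Paleoproterozoic

From the excerpt: Eoarchean 4031–3600; Neoarchean 2800–2500; Paleozoic 538.8–251.902; Paleoarchean 3600–3200; Neoproterozoic 1000–538.8; Paleoproterozoic 2500–1600 (Ma).
Larger Ma is earlier, so the oldest is Eoarchean and the youngest is Paleozoic; youngest to oldest: Paleozoic, Neoproterozoic, Paleoproterozoic, Neoarchean, Paleoarchean, Eoarchean.
Oldest start 4031 minus youngest end 251.902 gives 3779.098 Myr overall.
Individual lengths (start − end): Paleozoic 286.898; Paleoproterozoic 900; Neoproterozoic 461.2; Neoarchean 300; Eoarchean 431; Paleoarchean 400. The largest is Paleoproterozoic at 900 Myr.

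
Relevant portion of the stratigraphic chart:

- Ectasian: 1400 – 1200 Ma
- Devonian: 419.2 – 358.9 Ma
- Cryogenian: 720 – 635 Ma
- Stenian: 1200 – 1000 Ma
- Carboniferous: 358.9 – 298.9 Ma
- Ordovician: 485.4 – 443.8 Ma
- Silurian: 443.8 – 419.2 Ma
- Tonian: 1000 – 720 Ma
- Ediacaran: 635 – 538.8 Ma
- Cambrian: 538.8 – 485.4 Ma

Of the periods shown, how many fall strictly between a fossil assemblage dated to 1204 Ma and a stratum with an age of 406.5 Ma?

The older date is 1204 Ma and the younger is 406.5 Ma.
Periods with start < 1204 and end > 406.5 Ma: Stenian (1200–1000), Tonian (1000–720), Cryogenian (720–635), Ediacaran (635–538.8), Cambrian (538.8–485.4), Ordovician (485.4–443.8), Silurian (443.8–419.2).
That is 7 complete periods.

7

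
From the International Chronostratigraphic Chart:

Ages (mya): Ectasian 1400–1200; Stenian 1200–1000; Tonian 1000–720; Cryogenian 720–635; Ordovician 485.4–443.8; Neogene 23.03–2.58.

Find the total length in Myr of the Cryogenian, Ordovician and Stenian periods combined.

326.6 million years

Duration is start − end for each: (720 − 635) + (485.4 − 443.8) + (1200 − 1000).
That is 85 + 41.6 + 200, which totals 326.6 million years.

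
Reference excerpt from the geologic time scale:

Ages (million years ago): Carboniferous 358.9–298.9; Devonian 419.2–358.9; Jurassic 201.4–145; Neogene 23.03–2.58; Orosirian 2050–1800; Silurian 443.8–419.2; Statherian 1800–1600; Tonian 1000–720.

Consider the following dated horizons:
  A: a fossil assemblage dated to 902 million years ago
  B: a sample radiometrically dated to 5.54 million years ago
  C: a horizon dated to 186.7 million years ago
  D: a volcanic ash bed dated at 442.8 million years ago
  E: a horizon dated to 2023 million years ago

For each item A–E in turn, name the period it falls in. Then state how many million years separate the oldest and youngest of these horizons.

A: 902 Ma lies in 1000–720 Ma, so Tonian.
B: 5.54 Ma lies in 23.03–2.58 Ma, so Neogene.
C: 186.7 Ma lies in 201.4–145 Ma, so Jurassic.
D: 442.8 Ma lies in 443.8–419.2 Ma, so Silurian.
E: 2023 Ma lies in 2050–1800 Ma, so Orosirian.
Oldest = 2023 Ma, youngest = 5.54 Ma → span 2017.46 Myr.

A — Tonian; B — Neogene; C — Jurassic; D — Silurian; E — Orosirian; span 2017.46 million years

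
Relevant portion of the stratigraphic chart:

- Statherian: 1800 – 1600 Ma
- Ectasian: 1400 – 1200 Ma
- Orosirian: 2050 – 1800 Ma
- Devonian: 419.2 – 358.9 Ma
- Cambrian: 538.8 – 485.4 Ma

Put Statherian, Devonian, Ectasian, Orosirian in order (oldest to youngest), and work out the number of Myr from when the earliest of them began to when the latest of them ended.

Start ages (Ma): Orosirian 2050, Statherian 1800, Ectasian 1400, Devonian 419.2.
Ordered oldest to youngest: Orosirian, Statherian, Ectasian, Devonian.
Span = 2050 − 358.9 = 1691.1 Myr.

Orosirian → Statherian → Ectasian → Devonian; total span 1691.1 Myr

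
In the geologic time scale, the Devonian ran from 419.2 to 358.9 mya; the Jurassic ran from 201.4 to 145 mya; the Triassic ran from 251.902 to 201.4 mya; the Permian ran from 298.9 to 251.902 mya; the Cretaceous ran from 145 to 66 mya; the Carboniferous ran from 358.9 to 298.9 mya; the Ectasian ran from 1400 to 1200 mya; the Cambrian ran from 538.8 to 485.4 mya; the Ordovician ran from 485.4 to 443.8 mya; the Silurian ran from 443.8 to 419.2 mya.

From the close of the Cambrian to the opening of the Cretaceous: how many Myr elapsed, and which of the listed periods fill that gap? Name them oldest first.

340.4 million years; Ordovician, Silurian, Devonian, Carboniferous, Permian, Triassic, Jurassic

End of Cambrian = 485.4 Ma; start of Cretaceous = 145 Ma.
Gap = 485.4 − 145 = 340.4 Myr.
Periods wholly inside 485.4–145 Ma: Ordovician (485.4–443.8), Silurian (443.8–419.2), Devonian (419.2–358.9), Carboniferous (358.9–298.9), Permian (298.9–251.902), Triassic (251.902–201.4), Jurassic (201.4–145).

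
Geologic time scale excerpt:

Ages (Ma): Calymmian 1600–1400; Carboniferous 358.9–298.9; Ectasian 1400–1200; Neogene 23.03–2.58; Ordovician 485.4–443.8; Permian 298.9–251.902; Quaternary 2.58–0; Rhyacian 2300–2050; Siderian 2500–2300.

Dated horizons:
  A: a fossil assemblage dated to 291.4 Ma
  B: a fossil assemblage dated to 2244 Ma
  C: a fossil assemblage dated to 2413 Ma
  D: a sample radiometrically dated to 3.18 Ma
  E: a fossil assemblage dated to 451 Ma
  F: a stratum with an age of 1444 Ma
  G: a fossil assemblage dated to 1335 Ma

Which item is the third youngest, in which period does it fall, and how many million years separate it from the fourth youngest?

Smaller Ma means younger, so youngest first: D 3.18 < A 291.4 < E 451 < G 1335 < F 1444 < B 2244 < C 2413.
Counting 3 along gives E (451 Ma); the excerpt puts that inside the Ordovician, 485.4–443.8 Ma.
Next in line is G (1335 Ma), and 1335 − 451 = 884 Myr.

E, in the Ordovician; 884 million years to G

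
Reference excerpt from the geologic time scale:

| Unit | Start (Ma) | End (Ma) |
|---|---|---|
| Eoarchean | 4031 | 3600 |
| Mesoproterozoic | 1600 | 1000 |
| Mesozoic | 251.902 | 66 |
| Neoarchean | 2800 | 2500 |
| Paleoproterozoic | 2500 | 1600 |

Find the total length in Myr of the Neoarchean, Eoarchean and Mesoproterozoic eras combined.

Duration is start − end for each: (2800 − 2500) + (4031 − 3600) + (1600 − 1000).
That is 300 + 431 + 600, which totals 1331 million years.

1331 million years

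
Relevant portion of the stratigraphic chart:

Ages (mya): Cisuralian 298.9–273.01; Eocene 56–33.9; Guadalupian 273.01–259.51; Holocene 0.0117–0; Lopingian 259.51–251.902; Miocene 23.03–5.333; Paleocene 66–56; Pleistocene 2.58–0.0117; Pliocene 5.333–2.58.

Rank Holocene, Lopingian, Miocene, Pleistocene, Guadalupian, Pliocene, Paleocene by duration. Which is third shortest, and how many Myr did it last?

Pliocene, 2.753 million years

Start − end for each: Holocene 0.0117 − 0 = 0.0117; Lopingian 259.51 − 251.902 = 7.608; Miocene 23.03 − 5.333 = 17.697; Pleistocene 2.58 − 0.0117 = 2.5683; Guadalupian 273.01 − 259.51 = 13.5; Pliocene 5.333 − 2.58 = 2.753; Paleocene 66 − 56 = 10.
Ranking these from shortest: Holocene < Pleistocene < Pliocene < Lopingian < Paleocene < Guadalupian < Miocene.
Position 3 in that ranking is Pliocene, which lasted 2.753 Myr.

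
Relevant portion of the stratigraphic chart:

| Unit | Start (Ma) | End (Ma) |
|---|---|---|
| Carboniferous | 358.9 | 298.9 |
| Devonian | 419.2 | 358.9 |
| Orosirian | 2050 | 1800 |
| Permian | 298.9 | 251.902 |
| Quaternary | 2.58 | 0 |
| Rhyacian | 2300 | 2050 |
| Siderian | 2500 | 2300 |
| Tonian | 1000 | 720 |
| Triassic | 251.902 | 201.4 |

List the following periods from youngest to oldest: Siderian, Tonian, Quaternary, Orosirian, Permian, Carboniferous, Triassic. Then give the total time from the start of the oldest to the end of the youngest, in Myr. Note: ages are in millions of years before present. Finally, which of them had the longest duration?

Quaternary → Triassic → Permian → Carboniferous → Tonian → Orosirian → Siderian; total span 2500 Myr; longest is Tonian

From the excerpt: Siderian 2500–2300; Tonian 1000–720; Quaternary 2.58–0; Orosirian 2050–1800; Permian 298.9–251.902; Carboniferous 358.9–298.9; Triassic 251.902–201.4 (Ma).
Larger Ma is earlier, so the oldest is Siderian and the youngest is Quaternary; youngest to oldest: Quaternary, Triassic, Permian, Carboniferous, Tonian, Orosirian, Siderian.
Oldest start 2500 minus youngest end 0 gives 2500 Myr overall.
Individual lengths (start − end): Siderian 200; Orosirian 250; Quaternary 2.58; Triassic 50.502; Permian 46.998; Tonian 280; Carboniferous 60. The largest is Tonian at 280 Myr.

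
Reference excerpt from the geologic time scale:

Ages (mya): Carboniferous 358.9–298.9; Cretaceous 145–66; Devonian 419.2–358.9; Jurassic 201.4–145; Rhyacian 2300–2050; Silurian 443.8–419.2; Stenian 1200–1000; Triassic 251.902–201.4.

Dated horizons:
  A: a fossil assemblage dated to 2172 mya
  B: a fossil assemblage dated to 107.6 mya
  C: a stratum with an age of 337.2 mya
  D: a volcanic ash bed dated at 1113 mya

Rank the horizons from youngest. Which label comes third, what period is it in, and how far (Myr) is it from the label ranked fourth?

Sorted youngest-first by Ma: B (107.6), C (337.2), D (1113), A (2172).
The third youngest is D at 1113 Ma, which lies in 1200–1000 Ma: the Stenian.
The fourth youngest is A at 2172 Ma; separation = |1113 − 2172| = 1059 Myr.

D, in the Stenian; 1059 million years to A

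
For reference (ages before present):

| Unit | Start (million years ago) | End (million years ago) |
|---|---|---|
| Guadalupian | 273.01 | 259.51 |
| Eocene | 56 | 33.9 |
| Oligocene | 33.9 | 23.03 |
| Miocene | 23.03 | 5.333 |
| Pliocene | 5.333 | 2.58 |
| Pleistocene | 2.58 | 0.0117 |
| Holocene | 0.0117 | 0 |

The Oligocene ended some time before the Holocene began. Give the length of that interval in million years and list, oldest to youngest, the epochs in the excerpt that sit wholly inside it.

End of Oligocene = 23.03 Ma; start of Holocene = 0.0117 Ma.
Gap = 23.03 − 0.0117 = 23.0183 Myr.
Epochs wholly inside 23.03–0.0117 Ma: Miocene (23.03–5.333), Pliocene (5.333–2.58), Pleistocene (2.58–0.0117).

23.0183 million years; Miocene, Pliocene, Pleistocene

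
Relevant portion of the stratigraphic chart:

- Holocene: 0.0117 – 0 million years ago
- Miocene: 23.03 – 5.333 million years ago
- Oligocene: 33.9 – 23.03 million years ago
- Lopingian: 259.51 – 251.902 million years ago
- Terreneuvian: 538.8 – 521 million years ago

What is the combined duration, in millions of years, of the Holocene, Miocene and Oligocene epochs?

28.5787 million years

Each duration: Holocene = 0.0117; Miocene = 17.697; Oligocene = 10.87.
Sum: 0.0117 + 17.697 + 10.87 = 28.5787 Myr.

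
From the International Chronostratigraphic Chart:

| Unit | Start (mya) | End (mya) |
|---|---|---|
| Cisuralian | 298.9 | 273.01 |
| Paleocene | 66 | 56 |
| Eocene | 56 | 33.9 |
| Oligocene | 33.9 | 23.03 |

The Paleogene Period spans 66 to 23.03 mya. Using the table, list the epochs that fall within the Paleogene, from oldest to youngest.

Paleocene, Eocene, Oligocene

Epochs with both bounds inside 66–23.03 Ma: Paleocene (66–56), Eocene (56–33.9), Oligocene (33.9–23.03).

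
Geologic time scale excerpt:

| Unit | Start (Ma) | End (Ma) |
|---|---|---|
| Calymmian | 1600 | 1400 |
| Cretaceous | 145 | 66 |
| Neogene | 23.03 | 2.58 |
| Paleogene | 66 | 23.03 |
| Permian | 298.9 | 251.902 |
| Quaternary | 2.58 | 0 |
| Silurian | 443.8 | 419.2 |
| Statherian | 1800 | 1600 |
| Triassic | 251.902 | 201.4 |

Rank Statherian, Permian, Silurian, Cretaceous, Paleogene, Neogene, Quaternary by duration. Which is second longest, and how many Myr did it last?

Start − end for each: Statherian 1800 − 1600 = 200; Permian 298.9 − 251.902 = 46.998; Silurian 443.8 − 419.2 = 24.6; Cretaceous 145 − 66 = 79; Paleogene 66 − 23.03 = 42.97; Neogene 23.03 − 2.58 = 20.45; Quaternary 2.58 − 0 = 2.58.
Ranking these from longest: Statherian > Cretaceous > Permian > Paleogene > Silurian > Neogene > Quaternary.
Position 2 in that ranking is Cretaceous, which lasted 79 Myr.

Cretaceous, 79 million years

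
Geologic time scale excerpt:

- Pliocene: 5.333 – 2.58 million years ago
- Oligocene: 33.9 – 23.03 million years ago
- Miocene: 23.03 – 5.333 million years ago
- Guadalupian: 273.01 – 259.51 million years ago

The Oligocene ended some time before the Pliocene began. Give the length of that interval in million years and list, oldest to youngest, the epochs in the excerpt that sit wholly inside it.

The Oligocene closes at 23.03 Ma and the Pliocene opens at 5.333 Ma, so the interval is 23.03 − 5.333 = 17.697 Myr.
An epoch fits inside if it starts at or after 23.03 Ma and ends at or before 5.333 Ma; oldest first that gives Miocene.

17.697 million years; Miocene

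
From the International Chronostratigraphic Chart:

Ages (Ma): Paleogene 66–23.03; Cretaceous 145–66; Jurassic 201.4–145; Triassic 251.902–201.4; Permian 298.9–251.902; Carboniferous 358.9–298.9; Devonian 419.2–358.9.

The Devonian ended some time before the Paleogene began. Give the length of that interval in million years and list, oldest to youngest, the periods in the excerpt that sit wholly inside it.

The Devonian closes at 358.9 Ma and the Paleogene opens at 66 Ma, so the interval is 358.9 − 66 = 292.9 Myr.
A period fits inside if it starts at or after 358.9 Ma and ends at or before 66 Ma; oldest first that gives Carboniferous, Permian, Triassic, Jurassic, Cretaceous.

292.9 million years; Carboniferous, Permian, Triassic, Jurassic, Cretaceous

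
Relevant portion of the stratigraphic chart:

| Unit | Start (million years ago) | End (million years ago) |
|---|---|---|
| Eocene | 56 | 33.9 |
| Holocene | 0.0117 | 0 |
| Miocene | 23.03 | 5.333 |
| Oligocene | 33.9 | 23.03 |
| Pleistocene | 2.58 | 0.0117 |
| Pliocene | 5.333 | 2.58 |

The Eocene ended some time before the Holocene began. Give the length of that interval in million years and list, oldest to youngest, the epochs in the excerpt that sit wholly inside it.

33.8883 million years; Oligocene, Miocene, Pliocene, Pleistocene

End of Eocene = 33.9 Ma; start of Holocene = 0.0117 Ma.
Gap = 33.9 − 0.0117 = 33.8883 Myr.
Epochs wholly inside 33.9–0.0117 Ma: Oligocene (33.9–23.03), Miocene (23.03–5.333), Pliocene (5.333–2.58), Pleistocene (2.58–0.0117).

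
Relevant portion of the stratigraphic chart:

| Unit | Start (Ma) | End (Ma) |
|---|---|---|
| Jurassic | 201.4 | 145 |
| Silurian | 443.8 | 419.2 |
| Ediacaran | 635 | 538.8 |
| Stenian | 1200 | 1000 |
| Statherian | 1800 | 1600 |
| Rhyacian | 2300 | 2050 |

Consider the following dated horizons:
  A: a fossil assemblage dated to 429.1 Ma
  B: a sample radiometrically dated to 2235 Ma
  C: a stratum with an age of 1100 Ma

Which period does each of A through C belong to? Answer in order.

Match each age against the start–end ranges in the excerpt: A = 429.1 Ma → Silurian (443.8–419.2); B = 2235 Ma → Rhyacian (2300–2050); C = 1100 Ma → Stenian (1200–1000).

A — Silurian; B — Rhyacian; C — Stenian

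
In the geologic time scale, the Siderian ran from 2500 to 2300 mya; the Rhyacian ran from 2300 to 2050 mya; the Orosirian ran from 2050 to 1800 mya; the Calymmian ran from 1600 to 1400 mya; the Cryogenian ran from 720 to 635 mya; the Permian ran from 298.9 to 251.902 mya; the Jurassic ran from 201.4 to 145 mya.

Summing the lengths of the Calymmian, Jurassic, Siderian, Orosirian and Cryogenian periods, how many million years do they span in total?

791.4 million years

Duration is start − end for each: (1600 − 1400) + (201.4 − 145) + (2500 − 2300) + (2050 − 1800) + (720 − 635).
That is 200 + 56.4 + 200 + 250 + 85, which totals 791.4 million years.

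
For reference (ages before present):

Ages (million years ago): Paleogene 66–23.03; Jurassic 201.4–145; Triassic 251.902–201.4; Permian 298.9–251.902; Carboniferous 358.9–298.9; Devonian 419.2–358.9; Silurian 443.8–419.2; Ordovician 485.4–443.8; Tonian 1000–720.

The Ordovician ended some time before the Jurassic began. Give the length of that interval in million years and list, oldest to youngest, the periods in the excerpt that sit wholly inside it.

End of Ordovician = 443.8 Ma; start of Jurassic = 201.4 Ma.
Gap = 443.8 − 201.4 = 242.4 Myr.
Periods wholly inside 443.8–201.4 Ma: Silurian (443.8–419.2), Devonian (419.2–358.9), Carboniferous (358.9–298.9), Permian (298.9–251.902), Triassic (251.902–201.4).

242.4 million years; Silurian, Devonian, Carboniferous, Permian, Triassic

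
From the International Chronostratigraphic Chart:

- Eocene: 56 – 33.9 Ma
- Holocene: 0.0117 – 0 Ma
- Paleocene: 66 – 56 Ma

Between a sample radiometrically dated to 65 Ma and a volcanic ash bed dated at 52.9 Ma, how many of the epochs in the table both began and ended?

0

The older date is 65 Ma and the younger is 52.9 Ma.
No epoch both begins after 65 Ma and ends before 52.9 Ma, so the count is 0.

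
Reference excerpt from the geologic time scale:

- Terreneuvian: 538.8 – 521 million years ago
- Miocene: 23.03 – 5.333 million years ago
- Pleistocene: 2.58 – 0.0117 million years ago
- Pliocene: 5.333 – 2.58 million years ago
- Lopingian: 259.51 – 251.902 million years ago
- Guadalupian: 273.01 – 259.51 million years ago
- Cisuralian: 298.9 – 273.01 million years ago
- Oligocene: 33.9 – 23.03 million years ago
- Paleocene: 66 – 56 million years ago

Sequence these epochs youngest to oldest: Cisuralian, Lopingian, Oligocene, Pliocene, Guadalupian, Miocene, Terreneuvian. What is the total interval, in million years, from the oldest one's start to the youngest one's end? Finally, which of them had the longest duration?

Start ages (Ma): Terreneuvian 538.8, Cisuralian 298.9, Guadalupian 273.01, Lopingian 259.51, Oligocene 33.9, Miocene 23.03, Pliocene 5.333.
Ordered youngest to oldest: Pliocene, Miocene, Oligocene, Lopingian, Guadalupian, Cisuralian, Terreneuvian.
Span = 538.8 − 2.58 = 536.22 Myr.
Durations: Oligocene 10.87, Terreneuvian 17.8, Lopingian 7.608, Guadalupian 13.5, Cisuralian 25.89, Miocene 17.697, Pliocene 2.753 → longest is Cisuralian (25.89 Myr).

Pliocene, Miocene, Oligocene, Lopingian, Guadalupian, Cisuralian, Terreneuvian; total span 536.22 Myr; longest is Cisuralian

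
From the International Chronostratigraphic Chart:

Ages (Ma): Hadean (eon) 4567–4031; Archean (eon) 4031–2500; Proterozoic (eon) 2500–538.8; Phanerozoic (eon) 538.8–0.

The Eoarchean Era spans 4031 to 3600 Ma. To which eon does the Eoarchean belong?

The Eoarchean (4031–3600 Ma) lies entirely within 4031–2500 Ma, the Archean Eon.

Archean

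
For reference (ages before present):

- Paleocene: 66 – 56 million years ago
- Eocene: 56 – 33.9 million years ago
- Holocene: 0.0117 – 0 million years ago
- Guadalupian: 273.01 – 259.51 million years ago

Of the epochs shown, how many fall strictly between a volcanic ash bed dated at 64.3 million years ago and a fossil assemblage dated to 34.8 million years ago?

0

The older date is 64.3 Ma and the younger is 34.8 Ma.
No epoch both begins after 64.3 Ma and ends before 34.8 Ma, so the count is 0.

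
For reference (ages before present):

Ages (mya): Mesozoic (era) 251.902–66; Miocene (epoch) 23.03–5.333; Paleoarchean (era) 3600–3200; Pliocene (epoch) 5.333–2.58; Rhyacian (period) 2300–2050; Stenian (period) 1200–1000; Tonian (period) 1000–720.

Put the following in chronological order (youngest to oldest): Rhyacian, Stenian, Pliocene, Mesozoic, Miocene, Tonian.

The oldest of these is Rhyacian (starts 2300 Ma) and the youngest is Pliocene (ends 2.58 Ma).
In between, by decreasing start age: Stenian (1200), Tonian (1000), Mesozoic (251.902), Miocene (23.03).
Listing youngest first means reversing that sequence.

Pliocene, Miocene, Mesozoic, Tonian, Stenian, Rhyacian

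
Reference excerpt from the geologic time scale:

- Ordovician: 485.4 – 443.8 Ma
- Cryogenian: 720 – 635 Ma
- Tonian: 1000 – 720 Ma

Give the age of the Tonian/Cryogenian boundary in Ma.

720 Ma

The Tonian ends and the Cryogenian begins at 720 Ma.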